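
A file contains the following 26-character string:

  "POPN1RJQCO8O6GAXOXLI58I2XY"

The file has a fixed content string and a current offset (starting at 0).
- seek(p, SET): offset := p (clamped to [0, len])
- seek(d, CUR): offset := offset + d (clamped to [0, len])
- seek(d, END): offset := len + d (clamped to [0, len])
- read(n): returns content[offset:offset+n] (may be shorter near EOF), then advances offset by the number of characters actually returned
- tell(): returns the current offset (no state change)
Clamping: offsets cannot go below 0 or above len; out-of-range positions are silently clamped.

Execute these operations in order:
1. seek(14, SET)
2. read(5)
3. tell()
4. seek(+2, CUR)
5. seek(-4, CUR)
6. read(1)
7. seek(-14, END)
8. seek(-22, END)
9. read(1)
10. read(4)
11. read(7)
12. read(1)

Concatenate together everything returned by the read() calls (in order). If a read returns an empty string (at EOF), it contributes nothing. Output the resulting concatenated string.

Answer: AXOXLX1RJQCO8O6GAXO

Derivation:
After 1 (seek(14, SET)): offset=14
After 2 (read(5)): returned 'AXOXL', offset=19
After 3 (tell()): offset=19
After 4 (seek(+2, CUR)): offset=21
After 5 (seek(-4, CUR)): offset=17
After 6 (read(1)): returned 'X', offset=18
After 7 (seek(-14, END)): offset=12
After 8 (seek(-22, END)): offset=4
After 9 (read(1)): returned '1', offset=5
After 10 (read(4)): returned 'RJQC', offset=9
After 11 (read(7)): returned 'O8O6GAX', offset=16
After 12 (read(1)): returned 'O', offset=17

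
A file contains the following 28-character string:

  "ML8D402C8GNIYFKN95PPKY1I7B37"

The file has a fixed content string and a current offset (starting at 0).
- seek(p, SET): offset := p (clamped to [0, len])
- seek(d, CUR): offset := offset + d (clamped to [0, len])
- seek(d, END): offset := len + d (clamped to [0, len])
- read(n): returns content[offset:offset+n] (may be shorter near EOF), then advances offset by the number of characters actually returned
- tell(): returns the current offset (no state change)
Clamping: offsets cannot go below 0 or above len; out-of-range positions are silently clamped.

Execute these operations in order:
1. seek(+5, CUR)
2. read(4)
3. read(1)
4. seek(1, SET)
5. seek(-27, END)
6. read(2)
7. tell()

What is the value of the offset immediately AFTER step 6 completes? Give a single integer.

After 1 (seek(+5, CUR)): offset=5
After 2 (read(4)): returned '02C8', offset=9
After 3 (read(1)): returned 'G', offset=10
After 4 (seek(1, SET)): offset=1
After 5 (seek(-27, END)): offset=1
After 6 (read(2)): returned 'L8', offset=3

Answer: 3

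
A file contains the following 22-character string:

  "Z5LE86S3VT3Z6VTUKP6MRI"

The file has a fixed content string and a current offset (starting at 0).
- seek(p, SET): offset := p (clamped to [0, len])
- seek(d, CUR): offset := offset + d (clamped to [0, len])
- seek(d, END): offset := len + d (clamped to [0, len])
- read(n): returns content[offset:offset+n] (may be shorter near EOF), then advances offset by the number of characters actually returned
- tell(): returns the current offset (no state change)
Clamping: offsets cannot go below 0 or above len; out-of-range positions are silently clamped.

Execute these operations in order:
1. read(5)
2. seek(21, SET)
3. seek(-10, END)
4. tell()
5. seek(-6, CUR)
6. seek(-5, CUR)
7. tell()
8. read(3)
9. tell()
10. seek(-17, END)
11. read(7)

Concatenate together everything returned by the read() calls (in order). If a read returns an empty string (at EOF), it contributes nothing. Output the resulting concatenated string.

After 1 (read(5)): returned 'Z5LE8', offset=5
After 2 (seek(21, SET)): offset=21
After 3 (seek(-10, END)): offset=12
After 4 (tell()): offset=12
After 5 (seek(-6, CUR)): offset=6
After 6 (seek(-5, CUR)): offset=1
After 7 (tell()): offset=1
After 8 (read(3)): returned '5LE', offset=4
After 9 (tell()): offset=4
After 10 (seek(-17, END)): offset=5
After 11 (read(7)): returned '6S3VT3Z', offset=12

Answer: Z5LE85LE6S3VT3Z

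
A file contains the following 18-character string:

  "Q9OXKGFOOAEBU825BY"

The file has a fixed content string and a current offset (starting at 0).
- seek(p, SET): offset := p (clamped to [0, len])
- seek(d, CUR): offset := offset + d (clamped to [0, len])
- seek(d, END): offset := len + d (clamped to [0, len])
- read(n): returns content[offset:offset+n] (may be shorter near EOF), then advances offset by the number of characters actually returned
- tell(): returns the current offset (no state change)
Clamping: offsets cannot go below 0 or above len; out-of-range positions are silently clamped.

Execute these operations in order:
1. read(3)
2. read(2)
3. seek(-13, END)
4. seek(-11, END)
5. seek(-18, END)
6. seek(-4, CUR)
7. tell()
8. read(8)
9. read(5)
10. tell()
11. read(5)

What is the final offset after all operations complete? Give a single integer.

Answer: 18

Derivation:
After 1 (read(3)): returned 'Q9O', offset=3
After 2 (read(2)): returned 'XK', offset=5
After 3 (seek(-13, END)): offset=5
After 4 (seek(-11, END)): offset=7
After 5 (seek(-18, END)): offset=0
After 6 (seek(-4, CUR)): offset=0
After 7 (tell()): offset=0
After 8 (read(8)): returned 'Q9OXKGFO', offset=8
After 9 (read(5)): returned 'OAEBU', offset=13
After 10 (tell()): offset=13
After 11 (read(5)): returned '825BY', offset=18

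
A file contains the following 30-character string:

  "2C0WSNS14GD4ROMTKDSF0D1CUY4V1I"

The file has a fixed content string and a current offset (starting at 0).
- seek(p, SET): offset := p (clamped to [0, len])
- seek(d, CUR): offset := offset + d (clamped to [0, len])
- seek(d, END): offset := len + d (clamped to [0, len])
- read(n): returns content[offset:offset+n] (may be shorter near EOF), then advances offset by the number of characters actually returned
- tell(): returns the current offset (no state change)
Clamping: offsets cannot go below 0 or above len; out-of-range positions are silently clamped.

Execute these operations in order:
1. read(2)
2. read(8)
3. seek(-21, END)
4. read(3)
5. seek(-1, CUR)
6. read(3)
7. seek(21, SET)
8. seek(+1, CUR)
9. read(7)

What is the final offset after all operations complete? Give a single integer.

Answer: 29

Derivation:
After 1 (read(2)): returned '2C', offset=2
After 2 (read(8)): returned '0WSNS14G', offset=10
After 3 (seek(-21, END)): offset=9
After 4 (read(3)): returned 'GD4', offset=12
After 5 (seek(-1, CUR)): offset=11
After 6 (read(3)): returned '4RO', offset=14
After 7 (seek(21, SET)): offset=21
After 8 (seek(+1, CUR)): offset=22
After 9 (read(7)): returned '1CUY4V1', offset=29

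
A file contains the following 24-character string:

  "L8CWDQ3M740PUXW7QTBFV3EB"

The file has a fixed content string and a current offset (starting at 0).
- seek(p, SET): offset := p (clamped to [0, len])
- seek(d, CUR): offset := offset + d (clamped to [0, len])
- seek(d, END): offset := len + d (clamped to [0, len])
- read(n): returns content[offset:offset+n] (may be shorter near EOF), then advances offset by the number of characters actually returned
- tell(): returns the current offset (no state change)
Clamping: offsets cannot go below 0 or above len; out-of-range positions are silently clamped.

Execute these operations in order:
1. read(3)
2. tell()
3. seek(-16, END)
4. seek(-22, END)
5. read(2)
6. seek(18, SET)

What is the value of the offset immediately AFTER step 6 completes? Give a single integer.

Answer: 18

Derivation:
After 1 (read(3)): returned 'L8C', offset=3
After 2 (tell()): offset=3
After 3 (seek(-16, END)): offset=8
After 4 (seek(-22, END)): offset=2
After 5 (read(2)): returned 'CW', offset=4
After 6 (seek(18, SET)): offset=18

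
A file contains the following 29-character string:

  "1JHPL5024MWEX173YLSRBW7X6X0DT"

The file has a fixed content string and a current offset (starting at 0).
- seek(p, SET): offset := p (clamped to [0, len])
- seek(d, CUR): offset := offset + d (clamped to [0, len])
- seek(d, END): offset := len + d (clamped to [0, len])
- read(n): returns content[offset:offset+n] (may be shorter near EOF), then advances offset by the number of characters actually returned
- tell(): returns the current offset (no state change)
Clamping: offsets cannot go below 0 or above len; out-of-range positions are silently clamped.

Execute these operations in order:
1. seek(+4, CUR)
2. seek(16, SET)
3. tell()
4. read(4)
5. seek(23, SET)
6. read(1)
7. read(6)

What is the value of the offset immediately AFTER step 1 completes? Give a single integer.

After 1 (seek(+4, CUR)): offset=4

Answer: 4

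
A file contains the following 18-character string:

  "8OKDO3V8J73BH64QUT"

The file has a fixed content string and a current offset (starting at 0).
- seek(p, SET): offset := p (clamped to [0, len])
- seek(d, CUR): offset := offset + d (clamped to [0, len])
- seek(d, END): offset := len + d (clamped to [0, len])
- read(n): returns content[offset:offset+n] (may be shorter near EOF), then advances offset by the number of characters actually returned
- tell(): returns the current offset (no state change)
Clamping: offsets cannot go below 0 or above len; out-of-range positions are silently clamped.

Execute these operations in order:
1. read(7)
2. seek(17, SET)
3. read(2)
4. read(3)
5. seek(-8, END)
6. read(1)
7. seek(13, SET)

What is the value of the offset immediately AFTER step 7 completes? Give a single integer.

After 1 (read(7)): returned '8OKDO3V', offset=7
After 2 (seek(17, SET)): offset=17
After 3 (read(2)): returned 'T', offset=18
After 4 (read(3)): returned '', offset=18
After 5 (seek(-8, END)): offset=10
After 6 (read(1)): returned '3', offset=11
After 7 (seek(13, SET)): offset=13

Answer: 13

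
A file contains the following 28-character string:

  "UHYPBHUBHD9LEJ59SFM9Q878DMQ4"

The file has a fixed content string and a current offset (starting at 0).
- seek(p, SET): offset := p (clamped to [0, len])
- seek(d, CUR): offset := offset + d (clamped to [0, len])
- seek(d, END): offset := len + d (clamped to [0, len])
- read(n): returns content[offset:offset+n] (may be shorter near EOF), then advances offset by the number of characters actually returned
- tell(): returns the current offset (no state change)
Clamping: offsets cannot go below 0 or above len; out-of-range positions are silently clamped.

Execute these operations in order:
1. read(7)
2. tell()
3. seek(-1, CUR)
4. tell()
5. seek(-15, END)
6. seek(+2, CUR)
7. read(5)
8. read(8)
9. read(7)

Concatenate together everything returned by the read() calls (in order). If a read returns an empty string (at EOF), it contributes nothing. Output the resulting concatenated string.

After 1 (read(7)): returned 'UHYPBHU', offset=7
After 2 (tell()): offset=7
After 3 (seek(-1, CUR)): offset=6
After 4 (tell()): offset=6
After 5 (seek(-15, END)): offset=13
After 6 (seek(+2, CUR)): offset=15
After 7 (read(5)): returned '9SFM9', offset=20
After 8 (read(8)): returned 'Q878DMQ4', offset=28
After 9 (read(7)): returned '', offset=28

Answer: UHYPBHU9SFM9Q878DMQ4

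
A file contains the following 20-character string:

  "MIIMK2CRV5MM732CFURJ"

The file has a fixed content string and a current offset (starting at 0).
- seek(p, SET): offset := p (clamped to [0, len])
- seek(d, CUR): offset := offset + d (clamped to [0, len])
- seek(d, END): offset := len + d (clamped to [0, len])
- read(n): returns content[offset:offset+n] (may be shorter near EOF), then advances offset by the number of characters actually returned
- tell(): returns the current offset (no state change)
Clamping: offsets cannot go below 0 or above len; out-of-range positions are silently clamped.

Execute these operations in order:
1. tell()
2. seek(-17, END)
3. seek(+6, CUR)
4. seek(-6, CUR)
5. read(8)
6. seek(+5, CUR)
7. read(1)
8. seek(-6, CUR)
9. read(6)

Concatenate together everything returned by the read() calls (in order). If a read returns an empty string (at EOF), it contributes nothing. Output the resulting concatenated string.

After 1 (tell()): offset=0
After 2 (seek(-17, END)): offset=3
After 3 (seek(+6, CUR)): offset=9
After 4 (seek(-6, CUR)): offset=3
After 5 (read(8)): returned 'MK2CRV5M', offset=11
After 6 (seek(+5, CUR)): offset=16
After 7 (read(1)): returned 'F', offset=17
After 8 (seek(-6, CUR)): offset=11
After 9 (read(6)): returned 'M732CF', offset=17

Answer: MK2CRV5MFM732CF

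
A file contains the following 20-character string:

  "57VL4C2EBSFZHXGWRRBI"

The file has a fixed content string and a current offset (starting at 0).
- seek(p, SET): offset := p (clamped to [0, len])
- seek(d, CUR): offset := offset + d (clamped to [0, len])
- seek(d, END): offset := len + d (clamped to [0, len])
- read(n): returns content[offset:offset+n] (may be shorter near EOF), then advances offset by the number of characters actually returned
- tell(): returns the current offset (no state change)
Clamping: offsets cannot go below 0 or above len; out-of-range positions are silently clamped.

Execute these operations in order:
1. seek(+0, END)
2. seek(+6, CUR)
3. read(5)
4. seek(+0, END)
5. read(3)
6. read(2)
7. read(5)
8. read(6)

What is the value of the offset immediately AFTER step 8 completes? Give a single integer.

After 1 (seek(+0, END)): offset=20
After 2 (seek(+6, CUR)): offset=20
After 3 (read(5)): returned '', offset=20
After 4 (seek(+0, END)): offset=20
After 5 (read(3)): returned '', offset=20
After 6 (read(2)): returned '', offset=20
After 7 (read(5)): returned '', offset=20
After 8 (read(6)): returned '', offset=20

Answer: 20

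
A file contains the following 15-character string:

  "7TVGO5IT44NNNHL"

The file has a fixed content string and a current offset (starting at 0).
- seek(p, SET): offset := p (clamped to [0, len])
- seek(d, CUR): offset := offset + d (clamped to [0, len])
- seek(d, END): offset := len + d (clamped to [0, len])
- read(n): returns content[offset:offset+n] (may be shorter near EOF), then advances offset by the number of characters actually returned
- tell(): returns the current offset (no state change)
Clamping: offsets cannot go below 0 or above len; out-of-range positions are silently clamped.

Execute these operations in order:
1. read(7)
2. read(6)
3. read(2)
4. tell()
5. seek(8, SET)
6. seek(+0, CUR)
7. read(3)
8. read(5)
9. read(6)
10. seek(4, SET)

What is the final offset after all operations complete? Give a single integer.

Answer: 4

Derivation:
After 1 (read(7)): returned '7TVGO5I', offset=7
After 2 (read(6)): returned 'T44NNN', offset=13
After 3 (read(2)): returned 'HL', offset=15
After 4 (tell()): offset=15
After 5 (seek(8, SET)): offset=8
After 6 (seek(+0, CUR)): offset=8
After 7 (read(3)): returned '44N', offset=11
After 8 (read(5)): returned 'NNHL', offset=15
After 9 (read(6)): returned '', offset=15
After 10 (seek(4, SET)): offset=4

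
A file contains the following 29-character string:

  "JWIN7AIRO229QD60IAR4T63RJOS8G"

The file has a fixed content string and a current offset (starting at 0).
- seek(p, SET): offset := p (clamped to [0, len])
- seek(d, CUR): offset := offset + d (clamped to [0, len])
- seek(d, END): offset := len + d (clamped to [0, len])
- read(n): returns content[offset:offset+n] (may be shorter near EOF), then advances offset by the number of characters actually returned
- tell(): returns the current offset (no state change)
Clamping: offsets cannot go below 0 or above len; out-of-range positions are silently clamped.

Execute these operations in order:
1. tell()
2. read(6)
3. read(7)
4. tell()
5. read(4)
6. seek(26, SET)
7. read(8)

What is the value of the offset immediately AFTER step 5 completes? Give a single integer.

Answer: 17

Derivation:
After 1 (tell()): offset=0
After 2 (read(6)): returned 'JWIN7A', offset=6
After 3 (read(7)): returned 'IRO229Q', offset=13
After 4 (tell()): offset=13
After 5 (read(4)): returned 'D60I', offset=17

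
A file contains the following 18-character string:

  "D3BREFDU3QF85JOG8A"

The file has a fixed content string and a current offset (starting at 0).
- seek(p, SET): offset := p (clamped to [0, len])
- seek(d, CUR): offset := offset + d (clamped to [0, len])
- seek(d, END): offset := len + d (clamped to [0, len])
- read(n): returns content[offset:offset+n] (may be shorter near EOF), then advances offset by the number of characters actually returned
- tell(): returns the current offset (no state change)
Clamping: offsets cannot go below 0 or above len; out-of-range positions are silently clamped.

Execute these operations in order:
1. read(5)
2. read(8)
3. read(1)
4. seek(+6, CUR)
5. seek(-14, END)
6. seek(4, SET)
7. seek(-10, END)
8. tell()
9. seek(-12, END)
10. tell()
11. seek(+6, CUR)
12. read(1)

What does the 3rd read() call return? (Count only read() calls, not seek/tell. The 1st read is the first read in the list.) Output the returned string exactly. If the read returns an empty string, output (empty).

After 1 (read(5)): returned 'D3BRE', offset=5
After 2 (read(8)): returned 'FDU3QF85', offset=13
After 3 (read(1)): returned 'J', offset=14
After 4 (seek(+6, CUR)): offset=18
After 5 (seek(-14, END)): offset=4
After 6 (seek(4, SET)): offset=4
After 7 (seek(-10, END)): offset=8
After 8 (tell()): offset=8
After 9 (seek(-12, END)): offset=6
After 10 (tell()): offset=6
After 11 (seek(+6, CUR)): offset=12
After 12 (read(1)): returned '5', offset=13

Answer: J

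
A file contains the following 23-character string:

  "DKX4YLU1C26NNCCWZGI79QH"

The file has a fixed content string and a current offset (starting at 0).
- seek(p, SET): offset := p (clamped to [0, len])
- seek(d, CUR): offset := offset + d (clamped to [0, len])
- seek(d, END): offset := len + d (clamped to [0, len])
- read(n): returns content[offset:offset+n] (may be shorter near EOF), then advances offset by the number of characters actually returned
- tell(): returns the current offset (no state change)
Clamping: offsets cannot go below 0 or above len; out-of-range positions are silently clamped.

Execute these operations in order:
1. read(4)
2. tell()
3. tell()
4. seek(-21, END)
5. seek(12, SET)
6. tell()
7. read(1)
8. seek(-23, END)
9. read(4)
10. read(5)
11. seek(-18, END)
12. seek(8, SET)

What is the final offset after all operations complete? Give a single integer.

After 1 (read(4)): returned 'DKX4', offset=4
After 2 (tell()): offset=4
After 3 (tell()): offset=4
After 4 (seek(-21, END)): offset=2
After 5 (seek(12, SET)): offset=12
After 6 (tell()): offset=12
After 7 (read(1)): returned 'N', offset=13
After 8 (seek(-23, END)): offset=0
After 9 (read(4)): returned 'DKX4', offset=4
After 10 (read(5)): returned 'YLU1C', offset=9
After 11 (seek(-18, END)): offset=5
After 12 (seek(8, SET)): offset=8

Answer: 8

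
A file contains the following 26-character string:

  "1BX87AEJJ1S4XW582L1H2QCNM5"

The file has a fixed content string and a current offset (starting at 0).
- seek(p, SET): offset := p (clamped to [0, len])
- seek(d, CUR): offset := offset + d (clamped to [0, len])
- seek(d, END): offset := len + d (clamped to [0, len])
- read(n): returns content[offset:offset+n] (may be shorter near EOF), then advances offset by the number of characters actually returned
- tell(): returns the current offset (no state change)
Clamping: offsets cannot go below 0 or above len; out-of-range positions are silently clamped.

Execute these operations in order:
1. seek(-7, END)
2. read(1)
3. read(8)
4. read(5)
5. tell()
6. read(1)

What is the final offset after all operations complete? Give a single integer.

Answer: 26

Derivation:
After 1 (seek(-7, END)): offset=19
After 2 (read(1)): returned 'H', offset=20
After 3 (read(8)): returned '2QCNM5', offset=26
After 4 (read(5)): returned '', offset=26
After 5 (tell()): offset=26
After 6 (read(1)): returned '', offset=26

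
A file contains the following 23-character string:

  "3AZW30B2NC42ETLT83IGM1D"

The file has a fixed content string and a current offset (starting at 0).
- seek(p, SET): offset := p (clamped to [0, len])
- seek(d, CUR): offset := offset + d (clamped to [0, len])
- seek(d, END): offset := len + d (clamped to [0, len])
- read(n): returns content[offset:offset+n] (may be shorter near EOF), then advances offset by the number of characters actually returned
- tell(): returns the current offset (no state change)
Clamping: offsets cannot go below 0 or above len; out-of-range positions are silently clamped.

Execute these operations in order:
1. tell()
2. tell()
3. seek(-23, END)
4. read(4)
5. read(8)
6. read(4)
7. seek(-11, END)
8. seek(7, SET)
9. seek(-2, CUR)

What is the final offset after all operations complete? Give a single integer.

Answer: 5

Derivation:
After 1 (tell()): offset=0
After 2 (tell()): offset=0
After 3 (seek(-23, END)): offset=0
After 4 (read(4)): returned '3AZW', offset=4
After 5 (read(8)): returned '30B2NC42', offset=12
After 6 (read(4)): returned 'ETLT', offset=16
After 7 (seek(-11, END)): offset=12
After 8 (seek(7, SET)): offset=7
After 9 (seek(-2, CUR)): offset=5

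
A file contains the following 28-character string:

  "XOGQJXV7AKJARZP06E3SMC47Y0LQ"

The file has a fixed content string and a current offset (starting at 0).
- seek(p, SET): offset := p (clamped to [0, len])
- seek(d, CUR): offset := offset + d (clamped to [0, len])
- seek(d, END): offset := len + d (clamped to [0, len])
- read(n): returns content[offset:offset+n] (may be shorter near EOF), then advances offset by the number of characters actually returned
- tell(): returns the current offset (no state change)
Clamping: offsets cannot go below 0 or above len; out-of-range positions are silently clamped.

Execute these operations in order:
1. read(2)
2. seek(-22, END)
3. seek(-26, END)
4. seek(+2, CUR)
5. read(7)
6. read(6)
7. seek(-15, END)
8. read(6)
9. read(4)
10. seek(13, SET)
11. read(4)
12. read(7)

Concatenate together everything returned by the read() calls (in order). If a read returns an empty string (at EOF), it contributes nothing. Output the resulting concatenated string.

Answer: XOJXV7AKJARZP06ZP06E3SMC4ZP06E3SMC47

Derivation:
After 1 (read(2)): returned 'XO', offset=2
After 2 (seek(-22, END)): offset=6
After 3 (seek(-26, END)): offset=2
After 4 (seek(+2, CUR)): offset=4
After 5 (read(7)): returned 'JXV7AKJ', offset=11
After 6 (read(6)): returned 'ARZP06', offset=17
After 7 (seek(-15, END)): offset=13
After 8 (read(6)): returned 'ZP06E3', offset=19
After 9 (read(4)): returned 'SMC4', offset=23
After 10 (seek(13, SET)): offset=13
After 11 (read(4)): returned 'ZP06', offset=17
After 12 (read(7)): returned 'E3SMC47', offset=24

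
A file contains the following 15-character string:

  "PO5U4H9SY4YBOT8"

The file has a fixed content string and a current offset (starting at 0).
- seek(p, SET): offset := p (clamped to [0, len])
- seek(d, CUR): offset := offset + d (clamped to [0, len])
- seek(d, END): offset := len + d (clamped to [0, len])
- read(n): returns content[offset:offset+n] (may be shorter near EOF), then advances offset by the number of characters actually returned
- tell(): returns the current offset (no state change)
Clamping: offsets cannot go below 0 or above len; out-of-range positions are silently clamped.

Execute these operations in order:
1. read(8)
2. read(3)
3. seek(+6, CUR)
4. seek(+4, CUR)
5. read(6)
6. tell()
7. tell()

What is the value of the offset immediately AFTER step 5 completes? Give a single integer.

After 1 (read(8)): returned 'PO5U4H9S', offset=8
After 2 (read(3)): returned 'Y4Y', offset=11
After 3 (seek(+6, CUR)): offset=15
After 4 (seek(+4, CUR)): offset=15
After 5 (read(6)): returned '', offset=15

Answer: 15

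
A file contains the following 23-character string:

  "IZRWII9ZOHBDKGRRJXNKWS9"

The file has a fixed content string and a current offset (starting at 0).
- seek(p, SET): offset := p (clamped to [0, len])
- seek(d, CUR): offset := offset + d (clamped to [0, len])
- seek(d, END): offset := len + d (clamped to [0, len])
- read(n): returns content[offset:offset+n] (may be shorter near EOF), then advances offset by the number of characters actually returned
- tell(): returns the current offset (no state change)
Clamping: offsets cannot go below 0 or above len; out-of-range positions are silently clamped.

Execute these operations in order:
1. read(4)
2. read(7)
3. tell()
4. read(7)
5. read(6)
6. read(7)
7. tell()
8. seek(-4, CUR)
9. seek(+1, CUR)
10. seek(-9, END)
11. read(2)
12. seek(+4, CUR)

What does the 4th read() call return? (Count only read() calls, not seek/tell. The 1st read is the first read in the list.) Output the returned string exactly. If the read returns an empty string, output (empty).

Answer: NKWS9

Derivation:
After 1 (read(4)): returned 'IZRW', offset=4
After 2 (read(7)): returned 'II9ZOHB', offset=11
After 3 (tell()): offset=11
After 4 (read(7)): returned 'DKGRRJX', offset=18
After 5 (read(6)): returned 'NKWS9', offset=23
After 6 (read(7)): returned '', offset=23
After 7 (tell()): offset=23
After 8 (seek(-4, CUR)): offset=19
After 9 (seek(+1, CUR)): offset=20
After 10 (seek(-9, END)): offset=14
After 11 (read(2)): returned 'RR', offset=16
After 12 (seek(+4, CUR)): offset=20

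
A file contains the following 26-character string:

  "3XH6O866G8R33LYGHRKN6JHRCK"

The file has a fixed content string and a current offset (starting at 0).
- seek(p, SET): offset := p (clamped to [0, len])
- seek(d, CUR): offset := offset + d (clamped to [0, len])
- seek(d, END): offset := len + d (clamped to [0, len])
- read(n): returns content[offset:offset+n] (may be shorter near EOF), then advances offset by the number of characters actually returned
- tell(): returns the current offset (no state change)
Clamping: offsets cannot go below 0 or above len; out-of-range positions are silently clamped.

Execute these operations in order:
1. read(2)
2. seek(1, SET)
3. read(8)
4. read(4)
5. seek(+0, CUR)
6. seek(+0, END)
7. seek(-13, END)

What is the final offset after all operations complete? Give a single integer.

After 1 (read(2)): returned '3X', offset=2
After 2 (seek(1, SET)): offset=1
After 3 (read(8)): returned 'XH6O866G', offset=9
After 4 (read(4)): returned '8R33', offset=13
After 5 (seek(+0, CUR)): offset=13
After 6 (seek(+0, END)): offset=26
After 7 (seek(-13, END)): offset=13

Answer: 13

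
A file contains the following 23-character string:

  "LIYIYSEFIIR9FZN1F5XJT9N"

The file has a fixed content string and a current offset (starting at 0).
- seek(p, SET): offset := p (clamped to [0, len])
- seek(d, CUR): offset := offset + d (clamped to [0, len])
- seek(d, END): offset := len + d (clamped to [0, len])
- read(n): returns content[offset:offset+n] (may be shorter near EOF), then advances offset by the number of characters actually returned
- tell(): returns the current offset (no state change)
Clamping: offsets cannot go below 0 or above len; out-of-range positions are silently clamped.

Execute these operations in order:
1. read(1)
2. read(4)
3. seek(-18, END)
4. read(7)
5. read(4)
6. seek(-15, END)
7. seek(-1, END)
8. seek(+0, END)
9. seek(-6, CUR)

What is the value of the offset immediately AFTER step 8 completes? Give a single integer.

Answer: 23

Derivation:
After 1 (read(1)): returned 'L', offset=1
After 2 (read(4)): returned 'IYIY', offset=5
After 3 (seek(-18, END)): offset=5
After 4 (read(7)): returned 'SEFIIR9', offset=12
After 5 (read(4)): returned 'FZN1', offset=16
After 6 (seek(-15, END)): offset=8
After 7 (seek(-1, END)): offset=22
After 8 (seek(+0, END)): offset=23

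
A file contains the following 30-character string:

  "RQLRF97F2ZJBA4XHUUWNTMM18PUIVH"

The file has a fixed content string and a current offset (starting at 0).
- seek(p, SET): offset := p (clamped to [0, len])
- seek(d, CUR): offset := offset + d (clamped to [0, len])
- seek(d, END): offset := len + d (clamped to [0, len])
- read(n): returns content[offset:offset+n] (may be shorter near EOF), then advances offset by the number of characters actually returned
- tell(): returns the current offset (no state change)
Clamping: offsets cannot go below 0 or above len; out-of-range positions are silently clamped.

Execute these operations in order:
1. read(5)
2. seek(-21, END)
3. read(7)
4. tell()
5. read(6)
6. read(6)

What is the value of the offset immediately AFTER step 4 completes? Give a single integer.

Answer: 16

Derivation:
After 1 (read(5)): returned 'RQLRF', offset=5
After 2 (seek(-21, END)): offset=9
After 3 (read(7)): returned 'ZJBA4XH', offset=16
After 4 (tell()): offset=16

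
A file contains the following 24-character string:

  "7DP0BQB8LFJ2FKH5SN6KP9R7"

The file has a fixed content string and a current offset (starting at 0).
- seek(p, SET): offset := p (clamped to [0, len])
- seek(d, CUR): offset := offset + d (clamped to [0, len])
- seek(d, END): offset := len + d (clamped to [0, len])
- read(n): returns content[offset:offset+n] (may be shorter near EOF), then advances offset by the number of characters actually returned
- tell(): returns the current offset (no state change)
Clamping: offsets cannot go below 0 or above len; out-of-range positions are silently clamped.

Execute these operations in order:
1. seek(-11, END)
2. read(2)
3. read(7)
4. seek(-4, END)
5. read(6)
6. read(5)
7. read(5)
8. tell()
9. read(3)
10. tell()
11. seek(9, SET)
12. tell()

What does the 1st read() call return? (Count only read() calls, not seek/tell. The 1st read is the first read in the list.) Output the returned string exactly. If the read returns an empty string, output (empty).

After 1 (seek(-11, END)): offset=13
After 2 (read(2)): returned 'KH', offset=15
After 3 (read(7)): returned '5SN6KP9', offset=22
After 4 (seek(-4, END)): offset=20
After 5 (read(6)): returned 'P9R7', offset=24
After 6 (read(5)): returned '', offset=24
After 7 (read(5)): returned '', offset=24
After 8 (tell()): offset=24
After 9 (read(3)): returned '', offset=24
After 10 (tell()): offset=24
After 11 (seek(9, SET)): offset=9
After 12 (tell()): offset=9

Answer: KH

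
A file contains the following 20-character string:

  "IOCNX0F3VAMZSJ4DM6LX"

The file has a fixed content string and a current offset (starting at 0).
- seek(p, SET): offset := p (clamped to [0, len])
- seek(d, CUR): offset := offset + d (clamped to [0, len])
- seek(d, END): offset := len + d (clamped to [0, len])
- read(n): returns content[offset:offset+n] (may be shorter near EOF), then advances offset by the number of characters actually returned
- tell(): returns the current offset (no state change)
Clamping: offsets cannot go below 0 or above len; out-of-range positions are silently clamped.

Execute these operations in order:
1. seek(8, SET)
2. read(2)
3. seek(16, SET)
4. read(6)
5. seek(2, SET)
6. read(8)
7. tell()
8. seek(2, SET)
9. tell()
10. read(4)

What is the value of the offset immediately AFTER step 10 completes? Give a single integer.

Answer: 6

Derivation:
After 1 (seek(8, SET)): offset=8
After 2 (read(2)): returned 'VA', offset=10
After 3 (seek(16, SET)): offset=16
After 4 (read(6)): returned 'M6LX', offset=20
After 5 (seek(2, SET)): offset=2
After 6 (read(8)): returned 'CNX0F3VA', offset=10
After 7 (tell()): offset=10
After 8 (seek(2, SET)): offset=2
After 9 (tell()): offset=2
After 10 (read(4)): returned 'CNX0', offset=6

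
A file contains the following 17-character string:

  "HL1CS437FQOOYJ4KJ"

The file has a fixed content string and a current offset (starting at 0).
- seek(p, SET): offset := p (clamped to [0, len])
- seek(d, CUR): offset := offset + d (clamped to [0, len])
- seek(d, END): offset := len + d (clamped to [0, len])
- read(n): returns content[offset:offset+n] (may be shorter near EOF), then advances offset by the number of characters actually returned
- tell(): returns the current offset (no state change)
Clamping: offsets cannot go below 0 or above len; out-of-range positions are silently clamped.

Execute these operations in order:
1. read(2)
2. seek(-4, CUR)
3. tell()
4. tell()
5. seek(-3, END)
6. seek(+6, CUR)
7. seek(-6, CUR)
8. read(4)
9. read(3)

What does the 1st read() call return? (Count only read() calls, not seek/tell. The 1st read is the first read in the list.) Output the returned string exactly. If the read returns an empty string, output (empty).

Answer: HL

Derivation:
After 1 (read(2)): returned 'HL', offset=2
After 2 (seek(-4, CUR)): offset=0
After 3 (tell()): offset=0
After 4 (tell()): offset=0
After 5 (seek(-3, END)): offset=14
After 6 (seek(+6, CUR)): offset=17
After 7 (seek(-6, CUR)): offset=11
After 8 (read(4)): returned 'OYJ4', offset=15
After 9 (read(3)): returned 'KJ', offset=17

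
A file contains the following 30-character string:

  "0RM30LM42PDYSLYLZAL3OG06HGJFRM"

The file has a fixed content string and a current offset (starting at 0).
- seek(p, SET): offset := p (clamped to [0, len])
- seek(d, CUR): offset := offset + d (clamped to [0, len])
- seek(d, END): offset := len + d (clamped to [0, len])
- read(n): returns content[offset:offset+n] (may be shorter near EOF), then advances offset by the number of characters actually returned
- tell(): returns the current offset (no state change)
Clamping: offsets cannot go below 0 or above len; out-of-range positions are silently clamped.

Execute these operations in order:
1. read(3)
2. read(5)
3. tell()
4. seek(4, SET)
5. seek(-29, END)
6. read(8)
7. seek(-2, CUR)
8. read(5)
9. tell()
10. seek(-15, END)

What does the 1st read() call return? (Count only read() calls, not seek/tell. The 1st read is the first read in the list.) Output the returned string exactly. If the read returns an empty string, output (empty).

Answer: 0RM

Derivation:
After 1 (read(3)): returned '0RM', offset=3
After 2 (read(5)): returned '30LM4', offset=8
After 3 (tell()): offset=8
After 4 (seek(4, SET)): offset=4
After 5 (seek(-29, END)): offset=1
After 6 (read(8)): returned 'RM30LM42', offset=9
After 7 (seek(-2, CUR)): offset=7
After 8 (read(5)): returned '42PDY', offset=12
After 9 (tell()): offset=12
After 10 (seek(-15, END)): offset=15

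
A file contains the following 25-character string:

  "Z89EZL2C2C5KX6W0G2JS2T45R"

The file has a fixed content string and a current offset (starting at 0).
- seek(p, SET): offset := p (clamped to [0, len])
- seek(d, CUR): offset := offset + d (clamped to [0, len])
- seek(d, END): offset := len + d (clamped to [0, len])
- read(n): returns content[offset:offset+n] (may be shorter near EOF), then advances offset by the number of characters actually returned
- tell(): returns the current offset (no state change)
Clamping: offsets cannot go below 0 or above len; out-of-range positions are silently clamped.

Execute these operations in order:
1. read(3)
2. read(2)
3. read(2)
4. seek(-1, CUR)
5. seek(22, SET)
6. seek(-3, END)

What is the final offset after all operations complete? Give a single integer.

After 1 (read(3)): returned 'Z89', offset=3
After 2 (read(2)): returned 'EZ', offset=5
After 3 (read(2)): returned 'L2', offset=7
After 4 (seek(-1, CUR)): offset=6
After 5 (seek(22, SET)): offset=22
After 6 (seek(-3, END)): offset=22

Answer: 22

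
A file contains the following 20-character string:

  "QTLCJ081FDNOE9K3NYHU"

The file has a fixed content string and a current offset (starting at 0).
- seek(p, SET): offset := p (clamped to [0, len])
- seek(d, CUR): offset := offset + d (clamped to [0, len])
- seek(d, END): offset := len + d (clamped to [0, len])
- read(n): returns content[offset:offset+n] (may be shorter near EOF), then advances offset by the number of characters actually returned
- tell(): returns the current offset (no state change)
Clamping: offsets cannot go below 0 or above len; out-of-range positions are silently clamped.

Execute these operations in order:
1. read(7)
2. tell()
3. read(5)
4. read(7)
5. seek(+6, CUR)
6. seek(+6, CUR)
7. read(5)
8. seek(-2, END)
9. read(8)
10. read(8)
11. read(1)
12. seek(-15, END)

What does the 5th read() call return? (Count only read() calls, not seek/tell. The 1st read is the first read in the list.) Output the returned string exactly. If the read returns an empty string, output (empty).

After 1 (read(7)): returned 'QTLCJ08', offset=7
After 2 (tell()): offset=7
After 3 (read(5)): returned '1FDNO', offset=12
After 4 (read(7)): returned 'E9K3NYH', offset=19
After 5 (seek(+6, CUR)): offset=20
After 6 (seek(+6, CUR)): offset=20
After 7 (read(5)): returned '', offset=20
After 8 (seek(-2, END)): offset=18
After 9 (read(8)): returned 'HU', offset=20
After 10 (read(8)): returned '', offset=20
After 11 (read(1)): returned '', offset=20
After 12 (seek(-15, END)): offset=5

Answer: HU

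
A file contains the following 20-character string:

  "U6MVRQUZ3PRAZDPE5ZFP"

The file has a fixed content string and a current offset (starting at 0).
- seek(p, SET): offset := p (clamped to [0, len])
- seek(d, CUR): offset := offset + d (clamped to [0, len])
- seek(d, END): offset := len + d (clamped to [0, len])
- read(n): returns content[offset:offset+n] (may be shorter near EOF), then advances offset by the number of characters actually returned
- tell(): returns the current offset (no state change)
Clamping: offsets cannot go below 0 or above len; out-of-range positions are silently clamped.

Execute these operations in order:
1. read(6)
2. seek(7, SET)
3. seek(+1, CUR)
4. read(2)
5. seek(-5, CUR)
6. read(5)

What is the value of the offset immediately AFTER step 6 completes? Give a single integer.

After 1 (read(6)): returned 'U6MVRQ', offset=6
After 2 (seek(7, SET)): offset=7
After 3 (seek(+1, CUR)): offset=8
After 4 (read(2)): returned '3P', offset=10
After 5 (seek(-5, CUR)): offset=5
After 6 (read(5)): returned 'QUZ3P', offset=10

Answer: 10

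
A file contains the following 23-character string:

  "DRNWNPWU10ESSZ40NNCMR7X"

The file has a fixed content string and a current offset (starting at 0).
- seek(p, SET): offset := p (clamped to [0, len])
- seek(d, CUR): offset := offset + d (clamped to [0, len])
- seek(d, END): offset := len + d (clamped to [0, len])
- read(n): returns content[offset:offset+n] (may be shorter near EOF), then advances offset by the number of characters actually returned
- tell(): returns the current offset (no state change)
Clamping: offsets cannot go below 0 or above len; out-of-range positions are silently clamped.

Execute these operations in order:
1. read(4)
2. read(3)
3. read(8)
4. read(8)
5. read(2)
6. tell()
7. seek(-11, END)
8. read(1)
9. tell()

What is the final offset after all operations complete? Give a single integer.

After 1 (read(4)): returned 'DRNW', offset=4
After 2 (read(3)): returned 'NPW', offset=7
After 3 (read(8)): returned 'U10ESSZ4', offset=15
After 4 (read(8)): returned '0NNCMR7X', offset=23
After 5 (read(2)): returned '', offset=23
After 6 (tell()): offset=23
After 7 (seek(-11, END)): offset=12
After 8 (read(1)): returned 'S', offset=13
After 9 (tell()): offset=13

Answer: 13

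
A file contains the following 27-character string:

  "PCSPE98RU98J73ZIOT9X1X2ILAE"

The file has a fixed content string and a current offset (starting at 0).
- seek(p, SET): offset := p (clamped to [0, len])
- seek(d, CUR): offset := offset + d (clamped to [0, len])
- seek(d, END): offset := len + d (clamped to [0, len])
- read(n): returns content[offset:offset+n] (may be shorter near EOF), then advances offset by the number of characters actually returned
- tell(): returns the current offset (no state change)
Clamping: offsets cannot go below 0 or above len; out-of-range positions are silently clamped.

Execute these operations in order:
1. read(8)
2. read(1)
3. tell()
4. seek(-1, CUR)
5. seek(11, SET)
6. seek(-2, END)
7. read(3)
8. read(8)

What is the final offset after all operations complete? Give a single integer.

Answer: 27

Derivation:
After 1 (read(8)): returned 'PCSPE98R', offset=8
After 2 (read(1)): returned 'U', offset=9
After 3 (tell()): offset=9
After 4 (seek(-1, CUR)): offset=8
After 5 (seek(11, SET)): offset=11
After 6 (seek(-2, END)): offset=25
After 7 (read(3)): returned 'AE', offset=27
After 8 (read(8)): returned '', offset=27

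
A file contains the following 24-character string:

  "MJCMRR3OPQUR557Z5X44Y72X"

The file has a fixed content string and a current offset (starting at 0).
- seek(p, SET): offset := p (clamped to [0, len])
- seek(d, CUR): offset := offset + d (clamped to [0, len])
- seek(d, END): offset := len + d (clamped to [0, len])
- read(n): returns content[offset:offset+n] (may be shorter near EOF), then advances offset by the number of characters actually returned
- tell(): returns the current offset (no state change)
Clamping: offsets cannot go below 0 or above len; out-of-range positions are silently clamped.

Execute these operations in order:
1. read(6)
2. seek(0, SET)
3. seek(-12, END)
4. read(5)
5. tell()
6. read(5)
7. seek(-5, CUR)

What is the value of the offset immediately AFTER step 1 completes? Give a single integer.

After 1 (read(6)): returned 'MJCMRR', offset=6

Answer: 6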